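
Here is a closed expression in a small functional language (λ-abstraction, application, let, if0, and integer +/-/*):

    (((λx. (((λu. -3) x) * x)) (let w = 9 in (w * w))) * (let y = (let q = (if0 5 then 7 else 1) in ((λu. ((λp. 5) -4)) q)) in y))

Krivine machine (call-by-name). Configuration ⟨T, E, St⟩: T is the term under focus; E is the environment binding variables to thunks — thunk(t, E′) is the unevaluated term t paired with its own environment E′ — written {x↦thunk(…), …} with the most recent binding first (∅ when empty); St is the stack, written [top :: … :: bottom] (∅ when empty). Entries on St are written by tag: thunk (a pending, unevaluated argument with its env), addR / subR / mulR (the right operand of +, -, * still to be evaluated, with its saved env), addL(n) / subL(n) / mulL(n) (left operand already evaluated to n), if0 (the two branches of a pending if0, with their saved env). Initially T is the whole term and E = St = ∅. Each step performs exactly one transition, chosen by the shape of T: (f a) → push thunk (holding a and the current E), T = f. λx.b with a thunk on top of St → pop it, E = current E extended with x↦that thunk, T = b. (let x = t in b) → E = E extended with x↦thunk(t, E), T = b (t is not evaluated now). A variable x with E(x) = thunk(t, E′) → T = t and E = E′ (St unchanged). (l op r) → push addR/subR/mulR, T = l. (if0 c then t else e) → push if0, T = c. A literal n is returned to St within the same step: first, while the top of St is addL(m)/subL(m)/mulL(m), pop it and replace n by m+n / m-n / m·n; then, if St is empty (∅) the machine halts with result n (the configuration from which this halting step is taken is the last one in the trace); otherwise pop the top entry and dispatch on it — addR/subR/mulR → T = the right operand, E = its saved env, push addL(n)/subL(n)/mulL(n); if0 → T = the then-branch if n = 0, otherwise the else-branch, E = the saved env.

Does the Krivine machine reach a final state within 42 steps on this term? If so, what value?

[0] [T=(((λx. (((λu. -3) x) * x)) (let w = 9 in (w * w))) * (let y = (let q = (if0 5 then 7 else 1) in ((λu. ((λp. 5) -4)) q)) in y)) | E=∅ | St=∅]
[1] [T=((λx. (((λu. -3) x) * x)) (let w = 9 in (w * w))) | E=∅ | St=[mulR]]
[2] [T=(λx. (((λu. -3) x) * x)) | E=∅ | St=[thunk :: mulR]]
[3] [T=(((λu. -3) x) * x) | E={x↦thunk((let w = 9 in (w * w)), ∅)} | St=[mulR]]
[4] [T=((λu. -3) x) | E={x↦thunk((let w = 9 in (w * w)), ∅)} | St=[mulR :: mulR]]
[5] [T=(λu. -3) | E={x↦thunk((let w = 9 in (w * w)), ∅)} | St=[thunk :: mulR :: mulR]]
[6] [T=-3 | E={u↦thunk(x, {x↦thunk((let w = 9 in (w * w)), ∅)}), x↦thunk((let w = 9 in (w * w)), ∅)} | St=[mulR :: mulR]]
[7] [T=x | E={x↦thunk((let w = 9 in (w * w)), ∅)} | St=[mulL(-3) :: mulR]]
[8] [T=(let w = 9 in (w * w)) | E=∅ | St=[mulL(-3) :: mulR]]
[9] [T=(w * w) | E={w↦thunk(9, ∅)} | St=[mulL(-3) :: mulR]]
[10] [T=w | E={w↦thunk(9, ∅)} | St=[mulR :: mulL(-3) :: mulR]]
[11] [T=9 | E=∅ | St=[mulR :: mulL(-3) :: mulR]]
[12] [T=w | E={w↦thunk(9, ∅)} | St=[mulL(9) :: mulL(-3) :: mulR]]
[13] [T=9 | E=∅ | St=[mulL(9) :: mulL(-3) :: mulR]]
[14] [T=(let y = (let q = (if0 5 then 7 else 1) in ((λu. ((λp. 5) -4)) q)) in y) | E=∅ | St=[mulL(-243)]]
[15] [T=y | E={y↦thunk((let q = (if0 5 then 7 else 1) in ((λu. ((λp. 5) -4)) q)), ∅)} | St=[mulL(-243)]]
[16] [T=(let q = (if0 5 then 7 else 1) in ((λu. ((λp. 5) -4)) q)) | E=∅ | St=[mulL(-243)]]
[17] [T=((λu. ((λp. 5) -4)) q) | E={q↦thunk((if0 5 then 7 else 1), ∅)} | St=[mulL(-243)]]
[18] [T=(λu. ((λp. 5) -4)) | E={q↦thunk((if0 5 then 7 else 1), ∅)} | St=[thunk :: mulL(-243)]]
[19] [T=((λp. 5) -4) | E={u↦thunk(q, {q↦thunk((if0 5 then 7 else 1), ∅)}), q↦thunk((if0 5 then 7 else 1), ∅)} | St=[mulL(-243)]]
[20] [T=(λp. 5) | E={u↦thunk(q, {q↦thunk((if0 5 then 7 else 1), ∅)}), q↦thunk((if0 5 then 7 else 1), ∅)} | St=[thunk :: mulL(-243)]]
[21] [T=5 | E={p↦thunk(-4, {u↦thunk(q, {q↦thunk((if0 5 then 7 else 1), ∅)}), q↦thunk((if0 5 then 7 else 1), ∅)}), u↦thunk(q, {q↦thunk((if0 5 then 7 else 1), ∅)}), q↦thunk((if0 5 then 7 else 1), ∅)} | St=[mulL(-243)]]
→ final value -1215

Answer: -1215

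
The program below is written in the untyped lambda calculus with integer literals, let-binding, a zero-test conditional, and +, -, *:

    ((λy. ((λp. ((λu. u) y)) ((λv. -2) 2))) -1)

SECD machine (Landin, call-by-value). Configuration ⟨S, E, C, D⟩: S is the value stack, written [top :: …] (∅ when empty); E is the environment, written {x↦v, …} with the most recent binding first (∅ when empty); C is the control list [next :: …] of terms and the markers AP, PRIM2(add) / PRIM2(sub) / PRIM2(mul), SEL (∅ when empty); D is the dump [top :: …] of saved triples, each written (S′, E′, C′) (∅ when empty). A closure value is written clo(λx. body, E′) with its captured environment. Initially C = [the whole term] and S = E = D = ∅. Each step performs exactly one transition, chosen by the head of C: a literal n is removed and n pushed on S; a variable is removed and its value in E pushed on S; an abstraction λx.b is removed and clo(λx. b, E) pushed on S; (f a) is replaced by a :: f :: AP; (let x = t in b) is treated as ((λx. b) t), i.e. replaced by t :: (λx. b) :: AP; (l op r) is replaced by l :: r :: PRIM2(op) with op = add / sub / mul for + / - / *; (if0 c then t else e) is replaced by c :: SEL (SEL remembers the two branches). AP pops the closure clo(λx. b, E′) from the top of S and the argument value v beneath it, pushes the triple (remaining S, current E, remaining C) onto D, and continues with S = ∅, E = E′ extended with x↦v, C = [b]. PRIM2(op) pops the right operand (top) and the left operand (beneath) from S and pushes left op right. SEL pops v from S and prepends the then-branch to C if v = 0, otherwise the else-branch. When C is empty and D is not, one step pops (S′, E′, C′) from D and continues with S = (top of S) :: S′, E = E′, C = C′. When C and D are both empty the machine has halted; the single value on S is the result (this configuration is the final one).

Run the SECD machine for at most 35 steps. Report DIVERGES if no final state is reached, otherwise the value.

Answer: -1

Derivation:
[0] <S=∅, E=∅, C=[((λy. ((λp. ((λu. u) y)) ((λv. -2) 2))) -1)], D=∅>
[1] <S=∅, E=∅, C=[-1 :: (λy. ((λp. ((λu. u) y)) ((λv. -2) 2))) :: AP], D=∅>
[2] <S=[-1], E=∅, C=[(λy. ((λp. ((λu. u) y)) ((λv. -2) 2))) :: AP], D=∅>
[3] <S=[clo(λy. ((λp. ((λu. u) y)) ((λv. -2) 2)), ∅) :: -1], E=∅, C=[AP], D=∅>
[4] <S=∅, E={y↦-1}, C=[((λp. ((λu. u) y)) ((λv. -2) 2))], D=[(∅, ∅, ∅)]>
[5] <S=∅, E={y↦-1}, C=[((λv. -2) 2) :: (λp. ((λu. u) y)) :: AP], D=[(∅, ∅, ∅)]>
[6] <S=∅, E={y↦-1}, C=[2 :: (λv. -2) :: AP :: (λp. ((λu. u) y)) :: AP], D=[(∅, ∅, ∅)]>
[7] <S=[2], E={y↦-1}, C=[(λv. -2) :: AP :: (λp. ((λu. u) y)) :: AP], D=[(∅, ∅, ∅)]>
[8] <S=[clo(λv. -2, {y↦-1}) :: 2], E={y↦-1}, C=[AP :: (λp. ((λu. u) y)) :: AP], D=[(∅, ∅, ∅)]>
[9] <S=∅, E={v↦2, y↦-1}, C=[-2], D=[(∅, {y↦-1}, [(λp. ((λu. u) y)) :: AP]) :: (∅, ∅, ∅)]>
[10] <S=[-2], E={v↦2, y↦-1}, C=∅, D=[(∅, {y↦-1}, [(λp. ((λu. u) y)) :: AP]) :: (∅, ∅, ∅)]>
[11] <S=[-2], E={y↦-1}, C=[(λp. ((λu. u) y)) :: AP], D=[(∅, ∅, ∅)]>
[12] <S=[clo(λp. ((λu. u) y), {y↦-1}) :: -2], E={y↦-1}, C=[AP], D=[(∅, ∅, ∅)]>
[13] <S=∅, E={p↦-2, y↦-1}, C=[((λu. u) y)], D=[(∅, {y↦-1}, ∅) :: (∅, ∅, ∅)]>
[14] <S=∅, E={p↦-2, y↦-1}, C=[y :: (λu. u) :: AP], D=[(∅, {y↦-1}, ∅) :: (∅, ∅, ∅)]>
[15] <S=[-1], E={p↦-2, y↦-1}, C=[(λu. u) :: AP], D=[(∅, {y↦-1}, ∅) :: (∅, ∅, ∅)]>
[16] <S=[clo(λu. u, {p↦-2, y↦-1}) :: -1], E={p↦-2, y↦-1}, C=[AP], D=[(∅, {y↦-1}, ∅) :: (∅, ∅, ∅)]>
[17] <S=∅, E={u↦-1, p↦-2, y↦-1}, C=[u], D=[(∅, {p↦-2, y↦-1}, ∅) :: (∅, {y↦-1}, ∅) :: (∅, ∅, ∅)]>
[18] <S=[-1], E={u↦-1, p↦-2, y↦-1}, C=∅, D=[(∅, {p↦-2, y↦-1}, ∅) :: (∅, {y↦-1}, ∅) :: (∅, ∅, ∅)]>
[19] <S=[-1], E={p↦-2, y↦-1}, C=∅, D=[(∅, {y↦-1}, ∅) :: (∅, ∅, ∅)]>
[20] <S=[-1], E={y↦-1}, C=∅, D=[(∅, ∅, ∅)]>
[21] <S=[-1], E=∅, C=∅, D=∅>
→ final value -1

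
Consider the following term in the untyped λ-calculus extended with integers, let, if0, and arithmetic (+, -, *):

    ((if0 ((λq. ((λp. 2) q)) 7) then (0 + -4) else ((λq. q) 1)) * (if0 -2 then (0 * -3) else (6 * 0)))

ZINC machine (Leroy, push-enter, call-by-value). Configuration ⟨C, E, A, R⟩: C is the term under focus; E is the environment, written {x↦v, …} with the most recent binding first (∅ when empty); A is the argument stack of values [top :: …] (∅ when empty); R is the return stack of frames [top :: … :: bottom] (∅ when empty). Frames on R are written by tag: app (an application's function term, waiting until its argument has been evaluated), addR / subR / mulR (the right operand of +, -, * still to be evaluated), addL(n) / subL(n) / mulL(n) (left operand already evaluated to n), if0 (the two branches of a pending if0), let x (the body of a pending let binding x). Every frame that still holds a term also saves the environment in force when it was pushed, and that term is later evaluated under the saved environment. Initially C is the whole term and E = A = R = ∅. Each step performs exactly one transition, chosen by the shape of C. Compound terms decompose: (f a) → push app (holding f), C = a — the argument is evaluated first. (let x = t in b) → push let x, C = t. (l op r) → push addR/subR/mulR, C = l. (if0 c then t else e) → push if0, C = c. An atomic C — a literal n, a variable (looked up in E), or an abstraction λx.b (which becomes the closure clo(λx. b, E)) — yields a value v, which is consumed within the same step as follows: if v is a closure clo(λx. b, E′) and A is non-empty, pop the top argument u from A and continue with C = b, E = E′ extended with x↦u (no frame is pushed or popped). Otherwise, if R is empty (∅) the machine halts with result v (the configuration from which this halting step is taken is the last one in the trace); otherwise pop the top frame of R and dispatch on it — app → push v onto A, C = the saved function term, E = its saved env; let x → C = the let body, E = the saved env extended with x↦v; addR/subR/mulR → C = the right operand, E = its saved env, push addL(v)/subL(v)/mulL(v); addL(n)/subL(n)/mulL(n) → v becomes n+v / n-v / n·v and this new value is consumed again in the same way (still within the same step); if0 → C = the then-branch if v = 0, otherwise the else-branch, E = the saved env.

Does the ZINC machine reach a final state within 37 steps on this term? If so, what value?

step 0: ⟨C=((if0 ((λq. ((λp. 2) q)) 7) then (0 + -4) else ((λq. q) 1)) * (if0 -2 then (0 * -3) else (6 * 0))); E=∅; A=∅; R=∅⟩
step 1: ⟨C=(if0 ((λq. ((λp. 2) q)) 7) then (0 + -4) else ((λq. q) 1)); E=∅; A=∅; R=[mulR]⟩
step 2: ⟨C=((λq. ((λp. 2) q)) 7); E=∅; A=∅; R=[if0 :: mulR]⟩
step 3: ⟨C=7; E=∅; A=∅; R=[app :: if0 :: mulR]⟩
step 4: ⟨C=(λq. ((λp. 2) q)); E=∅; A=[7]; R=[if0 :: mulR]⟩
step 5: ⟨C=((λp. 2) q); E={q↦7}; A=∅; R=[if0 :: mulR]⟩
step 6: ⟨C=q; E={q↦7}; A=∅; R=[app :: if0 :: mulR]⟩
step 7: ⟨C=(λp. 2); E={q↦7}; A=[7]; R=[if0 :: mulR]⟩
step 8: ⟨C=2; E={p↦7, q↦7}; A=∅; R=[if0 :: mulR]⟩
step 9: ⟨C=((λq. q) 1); E=∅; A=∅; R=[mulR]⟩
step 10: ⟨C=1; E=∅; A=∅; R=[app :: mulR]⟩
step 11: ⟨C=(λq. q); E=∅; A=[1]; R=[mulR]⟩
step 12: ⟨C=q; E={q↦1}; A=∅; R=[mulR]⟩
step 13: ⟨C=(if0 -2 then (0 * -3) else (6 * 0)); E=∅; A=∅; R=[mulL(1)]⟩
step 14: ⟨C=-2; E=∅; A=∅; R=[if0 :: mulL(1)]⟩
step 15: ⟨C=(6 * 0); E=∅; A=∅; R=[mulL(1)]⟩
step 16: ⟨C=6; E=∅; A=∅; R=[mulR :: mulL(1)]⟩
step 17: ⟨C=0; E=∅; A=∅; R=[mulL(6) :: mulL(1)]⟩
→ final value 0

Answer: 0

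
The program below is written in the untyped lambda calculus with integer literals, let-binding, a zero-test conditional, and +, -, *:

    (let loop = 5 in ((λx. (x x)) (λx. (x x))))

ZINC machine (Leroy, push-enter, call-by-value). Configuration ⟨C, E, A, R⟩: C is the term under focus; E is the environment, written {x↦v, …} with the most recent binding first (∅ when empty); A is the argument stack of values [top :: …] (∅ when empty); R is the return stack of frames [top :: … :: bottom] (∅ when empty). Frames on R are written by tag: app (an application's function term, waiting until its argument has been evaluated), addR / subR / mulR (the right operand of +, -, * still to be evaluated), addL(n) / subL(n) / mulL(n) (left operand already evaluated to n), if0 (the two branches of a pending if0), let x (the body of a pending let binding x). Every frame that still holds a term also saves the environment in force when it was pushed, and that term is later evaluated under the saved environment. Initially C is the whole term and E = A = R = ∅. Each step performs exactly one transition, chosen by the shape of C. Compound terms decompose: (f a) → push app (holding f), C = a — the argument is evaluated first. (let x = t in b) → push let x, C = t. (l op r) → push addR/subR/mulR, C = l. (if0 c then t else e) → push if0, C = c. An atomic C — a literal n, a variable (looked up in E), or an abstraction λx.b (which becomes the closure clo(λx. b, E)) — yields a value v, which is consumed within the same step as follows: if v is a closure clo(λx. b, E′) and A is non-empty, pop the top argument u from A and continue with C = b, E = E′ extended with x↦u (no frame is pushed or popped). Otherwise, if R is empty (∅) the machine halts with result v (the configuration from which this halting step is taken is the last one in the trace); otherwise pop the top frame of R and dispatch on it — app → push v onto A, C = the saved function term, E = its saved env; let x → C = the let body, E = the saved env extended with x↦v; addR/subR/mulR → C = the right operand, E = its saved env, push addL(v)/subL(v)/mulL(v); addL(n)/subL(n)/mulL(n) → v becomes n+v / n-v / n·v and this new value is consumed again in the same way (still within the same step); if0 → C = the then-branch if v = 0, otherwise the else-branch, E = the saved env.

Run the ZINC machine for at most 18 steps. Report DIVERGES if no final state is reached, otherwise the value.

[0] <C=(let loop = 5 in ((λx. (x x)) (λx. (x x)))), E=∅, A=∅, R=∅>
[1] <C=5, E=∅, A=∅, R=[let loop]>
[2] <C=((λx. (x x)) (λx. (x x))), E={loop↦5}, A=∅, R=∅>
[3] <C=(λx. (x x)), E={loop↦5}, A=∅, R=[app]>
[4] <C=(λx. (x x)), E={loop↦5}, A=[clo(λx. (x x), {loop↦5})], R=∅>
[5] <C=(x x), E={x↦clo(λx. (x x), {loop↦5}), loop↦5}, A=∅, R=∅>
[6] <C=x, E={x↦clo(λx. (x x), {loop↦5}), loop↦5}, A=∅, R=[app]>
[7] <C=x, E={x↦clo(λx. (x x), {loop↦5}), loop↦5}, A=[clo(λx. (x x), {loop↦5})], R=∅>
… configuration repeats with period 3 (steps 5–7 recur indefinitely) …

Answer: DIVERGES (no final state within 18 steps)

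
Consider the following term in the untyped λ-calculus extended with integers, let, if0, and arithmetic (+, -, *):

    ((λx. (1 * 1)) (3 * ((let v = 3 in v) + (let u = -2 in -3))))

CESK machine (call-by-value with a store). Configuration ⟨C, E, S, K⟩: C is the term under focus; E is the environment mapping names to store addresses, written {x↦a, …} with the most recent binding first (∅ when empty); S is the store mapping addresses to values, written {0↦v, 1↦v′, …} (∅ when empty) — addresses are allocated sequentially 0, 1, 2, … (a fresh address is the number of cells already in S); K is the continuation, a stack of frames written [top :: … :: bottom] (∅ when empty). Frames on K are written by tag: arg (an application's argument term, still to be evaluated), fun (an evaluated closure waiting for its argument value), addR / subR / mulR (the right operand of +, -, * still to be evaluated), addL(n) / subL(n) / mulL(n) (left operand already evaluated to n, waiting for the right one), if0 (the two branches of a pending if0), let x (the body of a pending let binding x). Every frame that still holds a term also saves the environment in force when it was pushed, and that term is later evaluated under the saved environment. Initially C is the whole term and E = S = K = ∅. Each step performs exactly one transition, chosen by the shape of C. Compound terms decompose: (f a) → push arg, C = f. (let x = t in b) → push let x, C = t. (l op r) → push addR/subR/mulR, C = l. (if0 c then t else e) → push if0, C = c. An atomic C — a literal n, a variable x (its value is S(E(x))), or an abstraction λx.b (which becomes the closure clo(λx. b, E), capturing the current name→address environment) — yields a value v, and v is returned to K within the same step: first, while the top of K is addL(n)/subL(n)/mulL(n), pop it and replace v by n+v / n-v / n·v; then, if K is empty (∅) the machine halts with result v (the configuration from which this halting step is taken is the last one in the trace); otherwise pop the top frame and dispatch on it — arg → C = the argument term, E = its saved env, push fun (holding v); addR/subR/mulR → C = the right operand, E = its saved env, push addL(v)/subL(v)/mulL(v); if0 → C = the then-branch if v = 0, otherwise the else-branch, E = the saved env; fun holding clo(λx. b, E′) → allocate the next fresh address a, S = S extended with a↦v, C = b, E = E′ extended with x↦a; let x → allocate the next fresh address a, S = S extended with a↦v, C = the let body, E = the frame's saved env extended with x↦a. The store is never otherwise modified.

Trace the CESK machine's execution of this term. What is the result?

Answer: 1

Derivation:
[0] <C=((λx. (1 * 1)) (3 * ((let v = 3 in v) + (let u = -2 in -3)))), E=∅, S=∅, K=∅>
[1] <C=(λx. (1 * 1)), E=∅, S=∅, K=[arg]>
[2] <C=(3 * ((let v = 3 in v) + (let u = -2 in -3))), E=∅, S=∅, K=[fun]>
[3] <C=3, E=∅, S=∅, K=[mulR :: fun]>
[4] <C=((let v = 3 in v) + (let u = -2 in -3)), E=∅, S=∅, K=[mulL(3) :: fun]>
[5] <C=(let v = 3 in v), E=∅, S=∅, K=[addR :: mulL(3) :: fun]>
[6] <C=3, E=∅, S=∅, K=[let v :: addR :: mulL(3) :: fun]>
[7] <C=v, E={v↦0}, S={0↦3}, K=[addR :: mulL(3) :: fun]>
[8] <C=(let u = -2 in -3), E=∅, S={0↦3}, K=[addL(3) :: mulL(3) :: fun]>
[9] <C=-2, E=∅, S={0↦3}, K=[let u :: addL(3) :: mulL(3) :: fun]>
[10] <C=-3, E={u↦1}, S={0↦3, 1↦-2}, K=[addL(3) :: mulL(3) :: fun]>
[11] <C=(1 * 1), E={x↦2}, S={0↦3, 1↦-2, 2↦0}, K=∅>
[12] <C=1, E={x↦2}, S={0↦3, 1↦-2, 2↦0}, K=[mulR]>
[13] <C=1, E={x↦2}, S={0↦3, 1↦-2, 2↦0}, K=[mulL(1)]>
→ final value 1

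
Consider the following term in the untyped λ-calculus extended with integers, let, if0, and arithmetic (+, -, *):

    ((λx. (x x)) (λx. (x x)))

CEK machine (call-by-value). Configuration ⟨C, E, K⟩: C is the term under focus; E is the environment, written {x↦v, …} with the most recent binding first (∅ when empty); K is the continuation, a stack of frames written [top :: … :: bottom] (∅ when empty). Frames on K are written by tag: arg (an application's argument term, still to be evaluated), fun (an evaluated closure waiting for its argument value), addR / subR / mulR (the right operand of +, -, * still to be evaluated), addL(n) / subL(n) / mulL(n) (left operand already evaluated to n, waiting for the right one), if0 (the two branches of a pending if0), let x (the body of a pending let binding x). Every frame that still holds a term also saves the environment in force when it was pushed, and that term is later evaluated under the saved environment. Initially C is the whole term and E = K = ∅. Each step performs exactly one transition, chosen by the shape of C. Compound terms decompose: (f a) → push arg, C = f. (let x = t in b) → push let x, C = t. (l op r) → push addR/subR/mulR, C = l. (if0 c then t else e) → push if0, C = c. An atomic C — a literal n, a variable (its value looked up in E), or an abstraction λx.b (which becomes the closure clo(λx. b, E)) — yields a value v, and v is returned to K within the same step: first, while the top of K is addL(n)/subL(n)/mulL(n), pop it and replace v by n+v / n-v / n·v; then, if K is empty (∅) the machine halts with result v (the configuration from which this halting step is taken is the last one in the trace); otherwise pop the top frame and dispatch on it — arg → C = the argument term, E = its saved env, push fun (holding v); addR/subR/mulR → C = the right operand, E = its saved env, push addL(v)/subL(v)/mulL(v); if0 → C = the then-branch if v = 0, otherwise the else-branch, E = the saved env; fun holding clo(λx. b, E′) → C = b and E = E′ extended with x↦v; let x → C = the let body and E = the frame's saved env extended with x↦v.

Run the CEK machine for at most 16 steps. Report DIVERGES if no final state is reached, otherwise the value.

[0] [C=((λx. (x x)) (λx. (x x))) | E=∅ | K=∅]
[1] [C=(λx. (x x)) | E=∅ | K=[arg]]
[2] [C=(λx. (x x)) | E=∅ | K=[fun]]
[3] [C=(x x) | E={x↦clo(λx. (x x), ∅)} | K=∅]
[4] [C=x | E={x↦clo(λx. (x x), ∅)} | K=[arg]]
[5] [C=x | E={x↦clo(λx. (x x), ∅)} | K=[fun]]
… configuration repeats with period 3 (steps 3–5 recur indefinitely) …

Answer: DIVERGES (no final state within 16 steps)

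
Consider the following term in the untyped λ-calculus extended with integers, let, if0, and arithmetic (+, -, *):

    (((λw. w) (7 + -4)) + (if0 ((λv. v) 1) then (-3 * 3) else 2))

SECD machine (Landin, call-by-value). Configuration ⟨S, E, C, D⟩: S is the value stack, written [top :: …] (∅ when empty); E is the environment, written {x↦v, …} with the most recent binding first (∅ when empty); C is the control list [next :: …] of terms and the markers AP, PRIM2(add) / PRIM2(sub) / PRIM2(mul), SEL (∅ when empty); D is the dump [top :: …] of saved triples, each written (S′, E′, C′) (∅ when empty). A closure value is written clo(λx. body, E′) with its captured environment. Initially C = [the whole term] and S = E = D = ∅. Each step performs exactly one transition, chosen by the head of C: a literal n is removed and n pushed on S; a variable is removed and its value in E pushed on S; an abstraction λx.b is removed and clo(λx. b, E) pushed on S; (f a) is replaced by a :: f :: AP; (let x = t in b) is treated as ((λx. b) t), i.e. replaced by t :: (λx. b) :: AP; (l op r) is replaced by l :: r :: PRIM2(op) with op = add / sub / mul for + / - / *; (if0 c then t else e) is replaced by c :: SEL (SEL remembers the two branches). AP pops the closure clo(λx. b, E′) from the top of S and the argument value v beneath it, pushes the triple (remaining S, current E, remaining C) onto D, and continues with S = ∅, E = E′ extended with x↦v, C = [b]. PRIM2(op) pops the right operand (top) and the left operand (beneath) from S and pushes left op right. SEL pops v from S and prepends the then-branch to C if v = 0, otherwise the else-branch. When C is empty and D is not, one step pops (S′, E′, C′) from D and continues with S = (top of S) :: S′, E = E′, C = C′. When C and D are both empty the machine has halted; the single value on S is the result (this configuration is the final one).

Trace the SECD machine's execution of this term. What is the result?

Answer: 5

Machine steps:
step 0: [S=∅ | E=∅ | C=[(((λw. w) (7 + -4)) + (if0 ((λv. v) 1) then (-3 * 3) else 2))] | D=∅]
step 1: [S=∅ | E=∅ | C=[((λw. w) (7 + -4)) :: (if0 ((λv. v) 1) then (-3 * 3) else 2) :: PRIM2(add)] | D=∅]
step 2: [S=∅ | E=∅ | C=[(7 + -4) :: (λw. w) :: AP :: (if0 ((λv. v) 1) then (-3 * 3) else 2) :: PRIM2(add)] | D=∅]
step 3: [S=∅ | E=∅ | C=[7 :: -4 :: PRIM2(add) :: (λw. w) :: AP :: (if0 ((λv. v) 1) then (-3 * 3) else 2) :: PRIM2(add)] | D=∅]
step 4: [S=[7] | E=∅ | C=[-4 :: PRIM2(add) :: (λw. w) :: AP :: (if0 ((λv. v) 1) then (-3 * 3) else 2) :: PRIM2(add)] | D=∅]
step 5: [S=[-4 :: 7] | E=∅ | C=[PRIM2(add) :: (λw. w) :: AP :: (if0 ((λv. v) 1) then (-3 * 3) else 2) :: PRIM2(add)] | D=∅]
step 6: [S=[3] | E=∅ | C=[(λw. w) :: AP :: (if0 ((λv. v) 1) then (-3 * 3) else 2) :: PRIM2(add)] | D=∅]
step 7: [S=[clo(λw. w, ∅) :: 3] | E=∅ | C=[AP :: (if0 ((λv. v) 1) then (-3 * 3) else 2) :: PRIM2(add)] | D=∅]
step 8: [S=∅ | E={w↦3} | C=[w] | D=[(∅, ∅, [(if0 ((λv. v) 1) then (-3 * 3) else 2) :: PRIM2(add)])]]
step 9: [S=[3] | E={w↦3} | C=∅ | D=[(∅, ∅, [(if0 ((λv. v) 1) then (-3 * 3) else 2) :: PRIM2(add)])]]
step 10: [S=[3] | E=∅ | C=[(if0 ((λv. v) 1) then (-3 * 3) else 2) :: PRIM2(add)] | D=∅]
step 11: [S=[3] | E=∅ | C=[((λv. v) 1) :: SEL :: PRIM2(add)] | D=∅]
step 12: [S=[3] | E=∅ | C=[1 :: (λv. v) :: AP :: SEL :: PRIM2(add)] | D=∅]
step 13: [S=[1 :: 3] | E=∅ | C=[(λv. v) :: AP :: SEL :: PRIM2(add)] | D=∅]
step 14: [S=[clo(λv. v, ∅) :: 1 :: 3] | E=∅ | C=[AP :: SEL :: PRIM2(add)] | D=∅]
step 15: [S=∅ | E={v↦1} | C=[v] | D=[([3], ∅, [SEL :: PRIM2(add)])]]
step 16: [S=[1] | E={v↦1} | C=∅ | D=[([3], ∅, [SEL :: PRIM2(add)])]]
step 17: [S=[1 :: 3] | E=∅ | C=[SEL :: PRIM2(add)] | D=∅]
step 18: [S=[3] | E=∅ | C=[2 :: PRIM2(add)] | D=∅]
step 19: [S=[2 :: 3] | E=∅ | C=[PRIM2(add)] | D=∅]
step 20: [S=[5] | E=∅ | C=∅ | D=∅]
→ final value 5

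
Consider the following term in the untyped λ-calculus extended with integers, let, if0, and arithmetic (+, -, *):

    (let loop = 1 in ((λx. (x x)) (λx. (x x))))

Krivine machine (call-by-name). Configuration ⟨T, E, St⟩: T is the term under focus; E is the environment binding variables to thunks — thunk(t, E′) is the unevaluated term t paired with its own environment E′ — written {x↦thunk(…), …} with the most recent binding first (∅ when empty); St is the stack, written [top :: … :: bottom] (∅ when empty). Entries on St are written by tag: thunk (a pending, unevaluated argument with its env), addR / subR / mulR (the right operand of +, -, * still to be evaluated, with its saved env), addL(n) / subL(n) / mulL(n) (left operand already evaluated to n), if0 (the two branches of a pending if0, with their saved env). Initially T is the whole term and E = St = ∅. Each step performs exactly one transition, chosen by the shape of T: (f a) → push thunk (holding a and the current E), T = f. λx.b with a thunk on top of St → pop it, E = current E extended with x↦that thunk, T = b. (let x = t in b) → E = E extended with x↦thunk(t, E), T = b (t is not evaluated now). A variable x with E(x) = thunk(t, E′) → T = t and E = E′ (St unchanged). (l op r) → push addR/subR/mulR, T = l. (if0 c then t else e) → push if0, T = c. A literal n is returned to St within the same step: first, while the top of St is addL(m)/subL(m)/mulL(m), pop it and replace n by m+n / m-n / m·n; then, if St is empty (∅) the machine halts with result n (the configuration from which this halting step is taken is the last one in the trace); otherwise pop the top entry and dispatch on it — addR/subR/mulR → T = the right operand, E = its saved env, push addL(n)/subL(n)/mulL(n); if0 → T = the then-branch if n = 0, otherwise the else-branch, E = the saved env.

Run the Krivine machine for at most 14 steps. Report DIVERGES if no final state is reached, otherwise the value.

Answer: DIVERGES (no final state within 14 steps)

Execution trace:
t=0: <T=(let loop = 1 in ((λx. (x x)) (λx. (x x)))), E=∅, St=∅>
t=1: <T=((λx. (x x)) (λx. (x x))), E={loop↦thunk(1, ∅)}, St=∅>
t=2: <T=(λx. (x x)), E={loop↦thunk(1, ∅)}, St=[thunk]>
t=3: <T=(x x), E={x↦thunk((λx. (x x)), {loop↦thunk(1, ∅)}), loop↦thunk(1, ∅)}, St=∅>
t=4: <T=x, E={x↦thunk((λx. (x x)), {loop↦thunk(1, ∅)}), loop↦thunk(1, ∅)}, St=[thunk]>
t=5: <T=(λx. (x x)), E={loop↦thunk(1, ∅)}, St=[thunk]>
t=6: <T=(x x), E={x↦thunk(x, {x↦thunk((λx. (x x)), {loop↦thunk(1, ∅)}), loop↦thunk(1, ∅)}), loop↦thunk(1, ∅)}, St=∅>
t=7: <T=x, E={x↦thunk(x, {x↦thunk((λx. (x x)), {loop↦thunk(1, ∅)}), loop↦thunk(1, ∅)}), loop↦thunk(1, ∅)}, St=[thunk]>
t=8: <T=x, E={x↦thunk((λx. (x x)), {loop↦thunk(1, ∅)}), loop↦thunk(1, ∅)}, St=[thunk]>
t=9: <T=(λx. (x x)), E={loop↦thunk(1, ∅)}, St=[thunk]>
t=10: <T=(x x), E={x↦thunk(x, {x↦thunk(x, {x↦thunk((λx. (x x)), {loop↦thunk(1, ∅)}), loop↦thunk(1, ∅)}), loop↦thunk(1, ∅)}), loop↦thunk(1, ∅)}, St=∅>
t=11: <T=x, E={x↦thunk(x, {x↦thunk(x, {x↦thunk((λx. (x x)), {loop↦thunk(1, ∅)}), loop↦thunk(1, ∅)}), loop↦thunk(1, ∅)}), loop↦thunk(1, ∅)}, St=[thunk]>
t=12: <T=x, E={x↦thunk(x, {x↦thunk((λx. (x x)), {loop↦thunk(1, ∅)}), loop↦thunk(1, ∅)}), loop↦thunk(1, ∅)}, St=[thunk]>
t=13: <T=x, E={x↦thunk((λx. (x x)), {loop↦thunk(1, ∅)}), loop↦thunk(1, ∅)}, St=[thunk]>
t=14: <T=(λx. (x x)), E={loop↦thunk(1, ∅)}, St=[thunk]>
→ 14 transitions taken and the configuration is still not final: no result within 14 steps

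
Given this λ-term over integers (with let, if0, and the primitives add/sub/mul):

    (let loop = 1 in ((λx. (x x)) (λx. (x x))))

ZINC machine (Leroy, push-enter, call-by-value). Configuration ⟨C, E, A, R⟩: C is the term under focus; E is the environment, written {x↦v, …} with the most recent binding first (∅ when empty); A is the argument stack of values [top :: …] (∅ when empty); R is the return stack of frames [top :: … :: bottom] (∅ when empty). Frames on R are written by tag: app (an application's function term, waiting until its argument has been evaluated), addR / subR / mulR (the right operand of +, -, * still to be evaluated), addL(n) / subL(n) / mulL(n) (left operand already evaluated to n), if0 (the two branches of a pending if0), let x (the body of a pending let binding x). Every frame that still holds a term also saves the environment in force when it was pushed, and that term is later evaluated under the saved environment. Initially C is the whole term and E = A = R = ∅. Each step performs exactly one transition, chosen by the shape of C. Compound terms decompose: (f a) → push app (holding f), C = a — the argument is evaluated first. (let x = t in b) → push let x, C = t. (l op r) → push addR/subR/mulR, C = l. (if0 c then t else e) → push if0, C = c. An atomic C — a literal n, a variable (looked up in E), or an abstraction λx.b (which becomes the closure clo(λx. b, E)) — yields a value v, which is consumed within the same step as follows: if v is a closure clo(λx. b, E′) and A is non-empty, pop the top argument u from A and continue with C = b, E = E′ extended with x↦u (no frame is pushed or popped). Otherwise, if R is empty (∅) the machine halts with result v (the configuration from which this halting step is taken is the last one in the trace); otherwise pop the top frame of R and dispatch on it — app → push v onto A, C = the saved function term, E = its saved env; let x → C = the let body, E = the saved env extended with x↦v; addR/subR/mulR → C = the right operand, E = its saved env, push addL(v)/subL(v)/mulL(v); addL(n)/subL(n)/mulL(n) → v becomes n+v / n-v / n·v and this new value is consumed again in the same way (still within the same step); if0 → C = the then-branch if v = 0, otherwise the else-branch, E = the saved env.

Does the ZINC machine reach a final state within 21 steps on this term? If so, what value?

Answer: DIVERGES (no final state within 21 steps)

Derivation:
step 0: <C=(let loop = 1 in ((λx. (x x)) (λx. (x x)))), E=∅, A=∅, R=∅>
step 1: <C=1, E=∅, A=∅, R=[let loop]>
step 2: <C=((λx. (x x)) (λx. (x x))), E={loop↦1}, A=∅, R=∅>
step 3: <C=(λx. (x x)), E={loop↦1}, A=∅, R=[app]>
step 4: <C=(λx. (x x)), E={loop↦1}, A=[clo(λx. (x x), {loop↦1})], R=∅>
step 5: <C=(x x), E={x↦clo(λx. (x x), {loop↦1}), loop↦1}, A=∅, R=∅>
step 6: <C=x, E={x↦clo(λx. (x x), {loop↦1}), loop↦1}, A=∅, R=[app]>
step 7: <C=x, E={x↦clo(λx. (x x), {loop↦1}), loop↦1}, A=[clo(λx. (x x), {loop↦1})], R=∅>
… configuration repeats with period 3 (steps 5–7 recur indefinitely) …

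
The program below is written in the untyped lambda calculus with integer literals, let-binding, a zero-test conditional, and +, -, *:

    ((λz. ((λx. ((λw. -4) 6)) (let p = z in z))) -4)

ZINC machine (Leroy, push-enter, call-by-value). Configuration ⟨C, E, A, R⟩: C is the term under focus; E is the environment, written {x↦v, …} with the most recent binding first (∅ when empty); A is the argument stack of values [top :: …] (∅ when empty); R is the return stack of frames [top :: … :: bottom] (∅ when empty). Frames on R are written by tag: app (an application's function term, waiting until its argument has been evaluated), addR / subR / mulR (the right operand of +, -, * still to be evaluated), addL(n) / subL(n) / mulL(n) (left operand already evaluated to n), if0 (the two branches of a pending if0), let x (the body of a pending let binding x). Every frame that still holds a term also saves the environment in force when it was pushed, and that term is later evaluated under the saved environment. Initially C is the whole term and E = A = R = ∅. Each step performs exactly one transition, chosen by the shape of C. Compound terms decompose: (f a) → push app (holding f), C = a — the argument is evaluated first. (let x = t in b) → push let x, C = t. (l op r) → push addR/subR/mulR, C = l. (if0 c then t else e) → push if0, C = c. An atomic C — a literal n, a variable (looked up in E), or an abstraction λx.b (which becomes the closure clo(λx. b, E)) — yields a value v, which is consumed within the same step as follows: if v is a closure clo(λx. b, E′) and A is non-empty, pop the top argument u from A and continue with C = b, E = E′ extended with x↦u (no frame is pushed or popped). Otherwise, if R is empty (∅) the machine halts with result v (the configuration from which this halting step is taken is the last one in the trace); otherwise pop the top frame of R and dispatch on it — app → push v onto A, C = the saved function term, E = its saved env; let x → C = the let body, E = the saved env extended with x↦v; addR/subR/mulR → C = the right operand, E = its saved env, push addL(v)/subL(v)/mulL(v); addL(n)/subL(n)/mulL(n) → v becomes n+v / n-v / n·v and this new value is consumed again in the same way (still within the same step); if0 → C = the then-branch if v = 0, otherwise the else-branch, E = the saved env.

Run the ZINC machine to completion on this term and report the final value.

0. <C=((λz. ((λx. ((λw. -4) 6)) (let p = z in z))) -4), E=∅, A=∅, R=∅>
1. <C=-4, E=∅, A=∅, R=[app]>
2. <C=(λz. ((λx. ((λw. -4) 6)) (let p = z in z))), E=∅, A=[-4], R=∅>
3. <C=((λx. ((λw. -4) 6)) (let p = z in z)), E={z↦-4}, A=∅, R=∅>
4. <C=(let p = z in z), E={z↦-4}, A=∅, R=[app]>
5. <C=z, E={z↦-4}, A=∅, R=[let p :: app]>
6. <C=z, E={p↦-4, z↦-4}, A=∅, R=[app]>
7. <C=(λx. ((λw. -4) 6)), E={z↦-4}, A=[-4], R=∅>
8. <C=((λw. -4) 6), E={x↦-4, z↦-4}, A=∅, R=∅>
9. <C=6, E={x↦-4, z↦-4}, A=∅, R=[app]>
10. <C=(λw. -4), E={x↦-4, z↦-4}, A=[6], R=∅>
11. <C=-4, E={w↦6, x↦-4, z↦-4}, A=∅, R=∅>
→ final value -4

Answer: -4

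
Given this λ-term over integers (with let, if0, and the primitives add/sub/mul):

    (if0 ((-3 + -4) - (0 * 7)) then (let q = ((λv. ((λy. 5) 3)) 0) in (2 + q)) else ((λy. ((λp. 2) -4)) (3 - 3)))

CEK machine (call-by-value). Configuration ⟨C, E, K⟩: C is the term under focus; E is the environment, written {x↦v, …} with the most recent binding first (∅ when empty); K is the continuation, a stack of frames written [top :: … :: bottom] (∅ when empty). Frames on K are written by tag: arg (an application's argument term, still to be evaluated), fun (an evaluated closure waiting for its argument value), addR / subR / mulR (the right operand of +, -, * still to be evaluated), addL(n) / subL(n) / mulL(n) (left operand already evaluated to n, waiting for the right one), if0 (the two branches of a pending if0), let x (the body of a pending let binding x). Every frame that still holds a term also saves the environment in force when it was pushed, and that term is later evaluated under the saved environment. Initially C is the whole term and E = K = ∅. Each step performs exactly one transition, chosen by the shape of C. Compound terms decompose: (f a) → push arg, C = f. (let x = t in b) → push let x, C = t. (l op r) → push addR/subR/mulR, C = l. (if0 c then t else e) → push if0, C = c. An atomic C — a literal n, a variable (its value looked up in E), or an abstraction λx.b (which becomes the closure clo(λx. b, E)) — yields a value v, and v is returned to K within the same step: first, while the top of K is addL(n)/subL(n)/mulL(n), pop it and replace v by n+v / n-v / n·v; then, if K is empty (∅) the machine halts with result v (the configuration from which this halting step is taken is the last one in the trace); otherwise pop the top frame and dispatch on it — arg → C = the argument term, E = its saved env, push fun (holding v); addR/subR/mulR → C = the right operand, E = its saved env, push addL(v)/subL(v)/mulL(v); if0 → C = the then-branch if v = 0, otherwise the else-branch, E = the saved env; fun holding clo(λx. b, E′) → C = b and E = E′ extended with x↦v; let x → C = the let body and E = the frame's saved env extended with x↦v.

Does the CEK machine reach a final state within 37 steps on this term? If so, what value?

step 0: <C=(if0 ((-3 + -4) - (0 * 7)) then (let q = ((λv. ((λy. 5) 3)) 0) in (2 + q)) else ((λy. ((λp. 2) -4)) (3 - 3))), E=∅, K=∅>
step 1: <C=((-3 + -4) - (0 * 7)), E=∅, K=[if0]>
step 2: <C=(-3 + -4), E=∅, K=[subR :: if0]>
step 3: <C=-3, E=∅, K=[addR :: subR :: if0]>
step 4: <C=-4, E=∅, K=[addL(-3) :: subR :: if0]>
step 5: <C=(0 * 7), E=∅, K=[subL(-7) :: if0]>
step 6: <C=0, E=∅, K=[mulR :: subL(-7) :: if0]>
step 7: <C=7, E=∅, K=[mulL(0) :: subL(-7) :: if0]>
step 8: <C=((λy. ((λp. 2) -4)) (3 - 3)), E=∅, K=∅>
step 9: <C=(λy. ((λp. 2) -4)), E=∅, K=[arg]>
step 10: <C=(3 - 3), E=∅, K=[fun]>
step 11: <C=3, E=∅, K=[subR :: fun]>
step 12: <C=3, E=∅, K=[subL(3) :: fun]>
step 13: <C=((λp. 2) -4), E={y↦0}, K=∅>
step 14: <C=(λp. 2), E={y↦0}, K=[arg]>
step 15: <C=-4, E={y↦0}, K=[fun]>
step 16: <C=2, E={p↦-4, y↦0}, K=∅>
→ final value 2

Answer: 2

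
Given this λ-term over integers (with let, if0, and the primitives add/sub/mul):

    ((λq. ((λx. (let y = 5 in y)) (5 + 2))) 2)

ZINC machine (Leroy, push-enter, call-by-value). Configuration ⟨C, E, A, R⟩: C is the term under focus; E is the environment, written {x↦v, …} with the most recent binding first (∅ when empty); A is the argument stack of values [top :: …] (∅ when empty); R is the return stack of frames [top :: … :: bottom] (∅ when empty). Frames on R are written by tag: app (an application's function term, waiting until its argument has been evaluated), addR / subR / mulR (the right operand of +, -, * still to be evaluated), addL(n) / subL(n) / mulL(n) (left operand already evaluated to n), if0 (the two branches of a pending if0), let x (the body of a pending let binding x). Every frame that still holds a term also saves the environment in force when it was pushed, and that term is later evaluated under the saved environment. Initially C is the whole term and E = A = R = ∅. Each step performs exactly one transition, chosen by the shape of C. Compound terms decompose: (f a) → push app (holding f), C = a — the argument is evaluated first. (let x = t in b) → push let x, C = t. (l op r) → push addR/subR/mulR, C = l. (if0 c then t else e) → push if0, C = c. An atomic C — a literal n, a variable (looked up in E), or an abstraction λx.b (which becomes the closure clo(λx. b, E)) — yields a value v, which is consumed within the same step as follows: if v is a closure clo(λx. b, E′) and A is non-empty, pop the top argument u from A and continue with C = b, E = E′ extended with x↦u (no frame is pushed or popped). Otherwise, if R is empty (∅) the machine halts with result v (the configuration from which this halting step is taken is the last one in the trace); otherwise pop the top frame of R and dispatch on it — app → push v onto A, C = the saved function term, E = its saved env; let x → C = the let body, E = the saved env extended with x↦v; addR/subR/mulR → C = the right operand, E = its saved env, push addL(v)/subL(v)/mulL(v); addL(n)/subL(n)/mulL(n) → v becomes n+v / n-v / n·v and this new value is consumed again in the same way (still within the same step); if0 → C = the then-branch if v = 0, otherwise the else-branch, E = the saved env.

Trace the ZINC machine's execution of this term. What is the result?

Answer: 5

Execution trace:
step 0: <C=((λq. ((λx. (let y = 5 in y)) (5 + 2))) 2), E=∅, A=∅, R=∅>
step 1: <C=2, E=∅, A=∅, R=[app]>
step 2: <C=(λq. ((λx. (let y = 5 in y)) (5 + 2))), E=∅, A=[2], R=∅>
step 3: <C=((λx. (let y = 5 in y)) (5 + 2)), E={q↦2}, A=∅, R=∅>
step 4: <C=(5 + 2), E={q↦2}, A=∅, R=[app]>
step 5: <C=5, E={q↦2}, A=∅, R=[addR :: app]>
step 6: <C=2, E={q↦2}, A=∅, R=[addL(5) :: app]>
step 7: <C=(λx. (let y = 5 in y)), E={q↦2}, A=[7], R=∅>
step 8: <C=(let y = 5 in y), E={x↦7, q↦2}, A=∅, R=∅>
step 9: <C=5, E={x↦7, q↦2}, A=∅, R=[let y]>
step 10: <C=y, E={y↦5, x↦7, q↦2}, A=∅, R=∅>
→ final value 5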